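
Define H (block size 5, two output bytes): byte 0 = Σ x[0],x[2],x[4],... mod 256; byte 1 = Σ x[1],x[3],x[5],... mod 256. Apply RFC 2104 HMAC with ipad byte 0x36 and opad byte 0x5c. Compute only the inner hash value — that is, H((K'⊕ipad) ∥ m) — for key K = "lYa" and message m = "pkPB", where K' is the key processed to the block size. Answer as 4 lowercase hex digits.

Key "lYa" = 6c 59 61 is 3 bytes ≤ B = 5; zero-pad to 5 bytes: K' = 6c 59 61 00 00.
K' ⊕ ipad = 5a 6f 57 36 36.
Inner input = 5a 6f 57 36 36 ∥ 70 6b 50 42.
Inner hash: even-index sum = 404 mod 256 = 148; odd-index sum = 357 mod 256 = 101 → 94 65.

9465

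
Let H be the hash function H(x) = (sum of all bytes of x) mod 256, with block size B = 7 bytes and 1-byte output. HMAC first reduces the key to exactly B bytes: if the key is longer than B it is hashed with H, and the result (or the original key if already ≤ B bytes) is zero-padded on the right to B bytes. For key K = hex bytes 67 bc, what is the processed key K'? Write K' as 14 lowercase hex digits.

Key hex bytes 67 bc is 2 bytes ≤ B = 7; zero-pad to 7 bytes: K' = 67 bc 00 00 00 00 00.

67bc0000000000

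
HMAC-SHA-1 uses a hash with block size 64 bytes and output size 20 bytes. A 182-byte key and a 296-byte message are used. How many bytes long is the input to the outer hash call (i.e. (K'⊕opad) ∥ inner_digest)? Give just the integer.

Key is 182 > 64 bytes, so it is hashed to 20 bytes then zero-padded to 64: |K'| = 64.
Outer input = (K'⊕opad) ∥ H(inner) → 64 + 20 = 84 bytes.

84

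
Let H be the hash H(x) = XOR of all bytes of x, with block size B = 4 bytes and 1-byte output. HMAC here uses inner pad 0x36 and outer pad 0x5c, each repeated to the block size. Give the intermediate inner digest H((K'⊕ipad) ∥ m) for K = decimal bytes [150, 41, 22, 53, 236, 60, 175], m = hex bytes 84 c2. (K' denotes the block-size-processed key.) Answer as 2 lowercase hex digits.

a5

Key decimal bytes [150, 41, 22, 53, 236, 60, 175] = 96 29 16 35 ec 3c af is 7 bytes > B = 4, so hash it first: H(key) = e3, then zero-pad to 4 bytes: K' = e3 00 00 00.
K' ⊕ ipad = d5 36 36 36.
Inner input = d5 36 36 36 ∥ 84 c2.
Inner hash: XOR d5⊕36⊕36⊕36⊕84⊕c2 = a5.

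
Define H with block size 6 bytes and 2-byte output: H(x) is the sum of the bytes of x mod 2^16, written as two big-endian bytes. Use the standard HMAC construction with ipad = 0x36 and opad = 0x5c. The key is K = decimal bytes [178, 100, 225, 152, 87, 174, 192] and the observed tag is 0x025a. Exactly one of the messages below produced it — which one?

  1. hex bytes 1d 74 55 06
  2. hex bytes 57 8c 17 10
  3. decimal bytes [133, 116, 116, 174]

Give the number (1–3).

Key decimal bytes [178, 100, 225, 152, 87, 174, 192] = b2 64 e1 98 57 ae c0 is 7 bytes > B = 6, so hash it first: H(key) = 04 54, then zero-pad to 6 bytes: K' = 04 54 00 00 00 00.
K' ⊕ ipad = 32 62 36 36 36 36; K' ⊕ opad = 58 08 5c 5c 5c 5c.
m1: inner = H(32 62 36 36 36 36 1d 74 55 06) = 02 58; tag = H(58 08 5c 5c 5c 5c 02 58) = 022a
m2: inner = H(32 62 36 36 36 36 57 8c 17 10) = 02 76; tag = H(58 08 5c 5c 5c 5c 02 76) = 0248
m3: inner = H(32 62 36 36 36 36 85 74 74 ae) = 03 87; tag = H(58 08 5c 5c 5c 5c 03 87) = 025a ← matches

3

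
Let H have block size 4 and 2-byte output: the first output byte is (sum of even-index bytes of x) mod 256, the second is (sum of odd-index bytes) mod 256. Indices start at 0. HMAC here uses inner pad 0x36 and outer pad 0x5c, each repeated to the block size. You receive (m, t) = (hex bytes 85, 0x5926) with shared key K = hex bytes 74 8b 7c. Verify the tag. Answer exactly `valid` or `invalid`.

valid

Key hex bytes 74 8b 7c is 3 bytes ≤ B = 4; zero-pad to 4 bytes: K' = 74 8b 7c 00.
K' ⊕ ipad = 42 bd 4a 36; K' ⊕ opad = 28 d7 20 5c.
Inner hash: even-index sum = 273 mod 256 = 17; odd-index sum = 243 mod 256 = 243 → 11 f3.
Outer hash (recomputed tag): even-index sum = 89 mod 256 = 89; odd-index sum = 550 mod 256 = 38 → 59 26.
Recomputed tag = 5926; claimed = 5926 → match.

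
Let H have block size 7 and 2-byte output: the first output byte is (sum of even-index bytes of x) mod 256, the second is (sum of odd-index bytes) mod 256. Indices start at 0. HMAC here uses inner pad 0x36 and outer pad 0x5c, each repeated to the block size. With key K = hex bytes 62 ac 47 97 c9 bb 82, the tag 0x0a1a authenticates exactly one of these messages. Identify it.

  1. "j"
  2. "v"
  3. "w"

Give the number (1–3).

2

Key hex bytes 62 ac 47 97 c9 bb 82 is exactly B = 7 bytes: K' = 62 ac 47 97 c9 bb 82.
K' ⊕ ipad = 54 9a 71 a1 ff 8d b4; K' ⊕ opad = 3e f0 1b cb 95 e7 de.
m1: inner = H(54 9a 71 a1 ff 8d b4 6a) = 78 32; tag = H(3e f0 1b cb 95 e7 de 78 32) = fe1a
m2: inner = H(54 9a 71 a1 ff 8d b4 76) = 78 3e; tag = H(3e f0 1b cb 95 e7 de 78 3e) = 0a1a ← matches
m3: inner = H(54 9a 71 a1 ff 8d b4 77) = 78 3f; tag = H(3e f0 1b cb 95 e7 de 78 3f) = 0b1a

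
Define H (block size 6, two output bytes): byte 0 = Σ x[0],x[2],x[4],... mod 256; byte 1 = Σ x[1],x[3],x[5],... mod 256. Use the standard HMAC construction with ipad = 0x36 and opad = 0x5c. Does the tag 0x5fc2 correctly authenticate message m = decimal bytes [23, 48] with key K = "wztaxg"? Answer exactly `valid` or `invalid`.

Key "wztaxg" = 77 7a 74 61 78 67 is exactly B = 6 bytes: K' = 77 7a 74 61 78 67.
K' ⊕ ipad = 41 4c 42 57 4e 51; K' ⊕ opad = 2b 26 28 3d 24 3b.
Inner hash: even-index sum = 232 mod 256 = 232; odd-index sum = 292 mod 256 = 36 → e8 24.
Outer hash (recomputed tag): even-index sum = 351 mod 256 = 95; odd-index sum = 194 mod 256 = 194 → 5f c2.
Recomputed tag = 5fc2; claimed = 5fc2 → match.

valid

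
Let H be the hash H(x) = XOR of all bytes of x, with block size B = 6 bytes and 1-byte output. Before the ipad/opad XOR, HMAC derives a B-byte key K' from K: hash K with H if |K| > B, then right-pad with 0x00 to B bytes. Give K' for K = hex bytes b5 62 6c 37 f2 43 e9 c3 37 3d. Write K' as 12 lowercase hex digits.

|K| = 10 > B = 6, so first hash the key.
H(K): XOR b5⊕62⊕6c⊕37⊕f2⊕43⊕e9⊕c3⊕37⊕3d = 1d.
Zero-pad H(K) = 1d to 6 bytes: K' = 1d 00 00 00 00 00.

1d0000000000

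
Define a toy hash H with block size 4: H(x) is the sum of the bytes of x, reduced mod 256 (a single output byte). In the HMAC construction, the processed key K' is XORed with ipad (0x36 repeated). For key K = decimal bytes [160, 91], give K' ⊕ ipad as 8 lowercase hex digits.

Key decimal bytes [160, 91] = a0 5b is 2 bytes ≤ B = 4; zero-pad to 4 bytes: K' = a0 5b 00 00.
XOR each byte with 0x36: a0⊕36=96, 5b⊕36=6d, 00⊕36=36, 00⊕36=36.

966d3636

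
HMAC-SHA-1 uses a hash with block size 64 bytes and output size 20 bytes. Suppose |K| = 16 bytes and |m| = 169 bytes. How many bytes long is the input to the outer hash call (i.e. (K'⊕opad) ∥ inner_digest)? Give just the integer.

Key is 16 ≤ 64 bytes, zero-padded: |K'| = 64.
Outer input = (K'⊕opad) ∥ H(inner) → 64 + 20 = 84 bytes.

84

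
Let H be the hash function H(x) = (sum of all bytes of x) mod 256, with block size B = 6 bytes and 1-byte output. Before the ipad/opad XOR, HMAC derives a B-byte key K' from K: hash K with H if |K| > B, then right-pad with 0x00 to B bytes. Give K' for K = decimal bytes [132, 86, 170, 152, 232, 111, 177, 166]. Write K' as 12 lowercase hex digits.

ca0000000000

|K| = 8 > B = 6, so first hash the key.
H(K): sum = 132+86+170+152+232+111+177+166 = 1226; mod 256 = 202 → ca.
Zero-pad H(K) = ca to 6 bytes: K' = ca 00 00 00 00 00.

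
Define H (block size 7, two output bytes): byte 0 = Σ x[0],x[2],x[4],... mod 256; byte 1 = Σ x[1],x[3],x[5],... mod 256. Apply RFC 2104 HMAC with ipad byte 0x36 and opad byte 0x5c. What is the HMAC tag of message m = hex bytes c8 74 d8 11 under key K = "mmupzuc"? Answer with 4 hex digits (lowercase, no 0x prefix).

Key "mmupzuc" = 6d 6d 75 70 7a 75 63 is exactly B = 7 bytes: K' = 6d 6d 75 70 7a 75 63.
K' ⊕ ipad = 5b 5b 43 46 4c 43 55.  K' ⊕ opad = 31 31 29 2c 26 29 3f.
Inner input = (K'⊕ipad) ∥ m = 5b 5b 43 46 4c 43 55 ∥ c8 74 d8 11.
Inner hash: even-index sum = 452 mod 256 = 196; odd-index sum = 644 mod 256 = 132 → c4 84.
Outer input = (K'⊕opad) ∥ inner = 31 31 29 2c 26 29 3f ∥ c4 84.
Outer hash (tag): even-index sum = 323 mod 256 = 67; odd-index sum = 330 mod 256 = 74 → 43 4a.

434a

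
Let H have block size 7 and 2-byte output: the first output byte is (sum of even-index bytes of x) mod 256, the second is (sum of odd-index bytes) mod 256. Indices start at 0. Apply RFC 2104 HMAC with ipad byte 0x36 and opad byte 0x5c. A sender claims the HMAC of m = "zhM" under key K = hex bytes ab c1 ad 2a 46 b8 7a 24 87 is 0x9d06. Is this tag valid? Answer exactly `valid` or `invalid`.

Key hex bytes ab c1 ad 2a 46 b8 7a 24 87 is 9 bytes > B = 7, so hash it first: H(key) = 9f c7, then zero-pad to 7 bytes: K' = 9f c7 00 00 00 00 00.
K' ⊕ ipad = a9 f1 36 36 36 36 36; K' ⊕ opad = c3 9b 5c 5c 5c 5c 5c.
Inner hash: even-index sum = 435 mod 256 = 179; odd-index sum = 548 mod 256 = 36 → b3 24.
Outer hash (recomputed tag): even-index sum = 507 mod 256 = 251; odd-index sum = 518 mod 256 = 6 → fb 06.
Recomputed tag = fb06; claimed = 9d06 → mismatch.

invalid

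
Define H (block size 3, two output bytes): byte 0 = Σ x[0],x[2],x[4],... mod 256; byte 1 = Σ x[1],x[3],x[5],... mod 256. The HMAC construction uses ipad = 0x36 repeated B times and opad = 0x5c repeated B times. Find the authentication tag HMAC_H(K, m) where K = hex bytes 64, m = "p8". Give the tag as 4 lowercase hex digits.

3a1c

Key hex bytes 64 is 1 byte ≤ B = 3; zero-pad to 3 bytes: K' = 64 00 00.
K' ⊕ ipad = 52 36 36.  K' ⊕ opad = 38 5c 5c.
Inner input = (K'⊕ipad) ∥ m = 52 36 36 ∥ 70 38.
Inner hash: even-index sum = 192 mod 256 = 192; odd-index sum = 166 mod 256 = 166 → c0 a6.
Outer input = (K'⊕opad) ∥ inner = 38 5c 5c ∥ c0 a6.
Outer hash (tag): even-index sum = 314 mod 256 = 58; odd-index sum = 284 mod 256 = 28 → 3a 1c.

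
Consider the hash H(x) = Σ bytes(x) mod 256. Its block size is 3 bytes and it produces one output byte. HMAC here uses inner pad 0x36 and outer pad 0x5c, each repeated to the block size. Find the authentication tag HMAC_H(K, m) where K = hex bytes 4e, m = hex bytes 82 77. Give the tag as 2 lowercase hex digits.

a7

Key hex bytes 4e is 1 byte ≤ B = 3; zero-pad to 3 bytes: K' = 4e 00 00.
K' ⊕ ipad = 78 36 36.  K' ⊕ opad = 12 5c 5c.
Inner input = (K'⊕ipad) ∥ m = 78 36 36 ∥ 82 77.
Inner hash: sum = 120+54+54+130+119 = 477; mod 256 = 221 → dd.
Outer input = (K'⊕opad) ∥ inner = 12 5c 5c ∥ dd.
Outer hash (tag): sum = 18+92+92+221 = 423; mod 256 = 167 → a7.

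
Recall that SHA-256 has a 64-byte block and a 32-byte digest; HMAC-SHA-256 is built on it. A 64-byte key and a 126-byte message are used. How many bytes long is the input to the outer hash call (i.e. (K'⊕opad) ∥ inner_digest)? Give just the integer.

Key is 64 ≤ 64 bytes, zero-padded: |K'| = 64.
Outer input = (K'⊕opad) ∥ H(inner) → 64 + 32 = 96 bytes.

96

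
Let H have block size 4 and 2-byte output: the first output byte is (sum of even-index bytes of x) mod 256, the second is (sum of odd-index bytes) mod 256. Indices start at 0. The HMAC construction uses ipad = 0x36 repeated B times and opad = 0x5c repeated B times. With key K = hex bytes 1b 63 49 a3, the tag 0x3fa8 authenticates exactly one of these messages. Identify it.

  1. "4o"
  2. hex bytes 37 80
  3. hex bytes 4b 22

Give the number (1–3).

Key hex bytes 1b 63 49 a3 is exactly B = 4 bytes: K' = 1b 63 49 a3.
K' ⊕ ipad = 2d 55 7f 95; K' ⊕ opad = 47 3f 15 ff.
m1: inner = H(2d 55 7f 95 34 6f) = e0 59; tag = H(47 3f 15 ff e0 59) = 3c97
m2: inner = H(2d 55 7f 95 37 80) = e3 6a; tag = H(47 3f 15 ff e3 6a) = 3fa8 ← matches
m3: inner = H(2d 55 7f 95 4b 22) = f7 0c; tag = H(47 3f 15 ff f7 0c) = 534a

2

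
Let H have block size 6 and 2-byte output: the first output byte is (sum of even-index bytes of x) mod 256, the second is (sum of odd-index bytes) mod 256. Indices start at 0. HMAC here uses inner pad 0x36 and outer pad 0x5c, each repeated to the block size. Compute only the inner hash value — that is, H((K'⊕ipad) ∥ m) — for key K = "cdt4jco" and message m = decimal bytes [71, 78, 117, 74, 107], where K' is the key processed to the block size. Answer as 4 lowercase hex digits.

19d1

Key "cdt4jco" = 63 64 74 34 6a 63 6f is 7 bytes > B = 6, so hash it first: H(key) = b0 fb, then zero-pad to 6 bytes: K' = b0 fb 00 00 00 00.
K' ⊕ ipad = 86 cd 36 36 36 36.
Inner input = 86 cd 36 36 36 36 ∥ 47 4e 75 4a 6b.
Inner hash: even-index sum = 537 mod 256 = 25; odd-index sum = 465 mod 256 = 209 → 19 d1.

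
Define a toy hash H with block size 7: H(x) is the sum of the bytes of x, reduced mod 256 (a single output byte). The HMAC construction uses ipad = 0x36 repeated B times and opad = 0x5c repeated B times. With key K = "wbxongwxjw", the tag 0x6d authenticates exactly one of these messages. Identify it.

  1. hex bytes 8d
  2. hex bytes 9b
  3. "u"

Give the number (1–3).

3

Key "wbxongwxjw" = 77 62 78 6f 6e 67 77 78 6a 77 is 10 bytes > B = 7, so hash it first: H(key) = 65, then zero-pad to 7 bytes: K' = 65 00 00 00 00 00 00.
K' ⊕ ipad = 53 36 36 36 36 36 36; K' ⊕ opad = 39 5c 5c 5c 5c 5c 5c.
m1: inner = H(53 36 36 36 36 36 36 8d) = 24; tag = H(39 5c 5c 5c 5c 5c 5c 24) = 85
m2: inner = H(53 36 36 36 36 36 36 9b) = 32; tag = H(39 5c 5c 5c 5c 5c 5c 32) = 93
m3: inner = H(53 36 36 36 36 36 36 75) = 0c; tag = H(39 5c 5c 5c 5c 5c 5c 0c) = 6d ← matches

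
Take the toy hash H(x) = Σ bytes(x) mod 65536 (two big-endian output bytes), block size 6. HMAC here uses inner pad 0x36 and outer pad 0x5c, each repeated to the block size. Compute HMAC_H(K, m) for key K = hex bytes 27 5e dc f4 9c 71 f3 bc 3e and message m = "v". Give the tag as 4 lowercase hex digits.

Key hex bytes 27 5e dc f4 9c 71 f3 bc 3e is 9 bytes > B = 6, so hash it first: H(key) = 05 4f, then zero-pad to 6 bytes: K' = 05 4f 00 00 00 00.
K' ⊕ ipad = 33 79 36 36 36 36.  K' ⊕ opad = 59 13 5c 5c 5c 5c.
Inner input = (K'⊕ipad) ∥ m = 33 79 36 36 36 36 ∥ 76.
Inner hash: sum = 51+121+54+54+54+54+118 = 506 → 01 fa.
Outer input = (K'⊕opad) ∥ inner = 59 13 5c 5c 5c 5c ∥ 01 fa.
Outer hash (tag): sum = 89+19+92+92+92+92+1+250 = 727 → 02 d7.

02d7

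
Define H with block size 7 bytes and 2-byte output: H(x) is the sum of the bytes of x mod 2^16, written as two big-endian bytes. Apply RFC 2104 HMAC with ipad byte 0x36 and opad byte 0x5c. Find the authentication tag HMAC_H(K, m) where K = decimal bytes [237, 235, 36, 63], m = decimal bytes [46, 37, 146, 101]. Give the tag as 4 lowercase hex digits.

0419

Key decimal bytes [237, 235, 36, 63] = ed eb 24 3f is 4 bytes ≤ B = 7; zero-pad to 7 bytes: K' = ed eb 24 3f 00 00 00.
K' ⊕ ipad = db dd 12 09 36 36 36.  K' ⊕ opad = b1 b7 78 63 5c 5c 5c.
Inner input = (K'⊕ipad) ∥ m = db dd 12 09 36 36 36 ∥ 2e 25 92 65.
Inner hash: sum = 219+221+18+9+54+54+54+46+37+146+101 = 959 → 03 bf.
Outer input = (K'⊕opad) ∥ inner = b1 b7 78 63 5c 5c 5c ∥ 03 bf.
Outer hash (tag): sum = 177+183+120+99+92+92+92+3+191 = 1049 → 04 19.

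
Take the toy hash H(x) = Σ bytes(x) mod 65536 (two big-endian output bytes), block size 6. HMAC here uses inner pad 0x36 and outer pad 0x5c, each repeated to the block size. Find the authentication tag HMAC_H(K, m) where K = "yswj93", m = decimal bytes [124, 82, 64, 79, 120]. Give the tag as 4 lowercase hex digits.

Key "yswj93" = 79 73 77 6a 39 33 is exactly B = 6 bytes: K' = 79 73 77 6a 39 33.
K' ⊕ ipad = 4f 45 41 5c 0f 05.  K' ⊕ opad = 25 2f 2b 36 65 6f.
Inner input = (K'⊕ipad) ∥ m = 4f 45 41 5c 0f 05 ∥ 7c 52 40 4f 78.
Inner hash: sum = 79+69+65+92+15+5+124+82+64+79+120 = 794 → 03 1a.
Outer input = (K'⊕opad) ∥ inner = 25 2f 2b 36 65 6f ∥ 03 1a.
Outer hash (tag): sum = 37+47+43+54+101+111+3+26 = 422 → 01 a6.

01a6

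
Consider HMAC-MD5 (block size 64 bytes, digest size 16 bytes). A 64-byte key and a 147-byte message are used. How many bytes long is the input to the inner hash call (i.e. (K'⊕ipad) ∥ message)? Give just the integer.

Key is 64 ≤ 64 bytes, zero-padded: |K'| = 64.
Inner input = (K'⊕ipad) ∥ m → 64 + 147 = 211 bytes.

211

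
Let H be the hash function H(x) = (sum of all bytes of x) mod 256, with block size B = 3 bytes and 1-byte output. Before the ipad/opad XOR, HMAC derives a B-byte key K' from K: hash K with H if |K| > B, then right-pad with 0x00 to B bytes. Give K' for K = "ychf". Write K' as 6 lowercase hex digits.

aa0000

|K| = 4 > B = 3, so first hash the key.
H(K): sum = 121+99+104+102 = 426; mod 256 = 170 → aa.
Zero-pad H(K) = aa to 3 bytes: K' = aa 00 00.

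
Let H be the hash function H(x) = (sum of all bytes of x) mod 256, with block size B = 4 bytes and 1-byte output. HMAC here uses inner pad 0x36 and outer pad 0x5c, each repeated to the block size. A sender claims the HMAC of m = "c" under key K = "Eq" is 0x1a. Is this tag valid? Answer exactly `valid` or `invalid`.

Key "Eq" = 45 71 is 2 bytes ≤ B = 4; zero-pad to 4 bytes: K' = 45 71 00 00.
K' ⊕ ipad = 73 47 36 36; K' ⊕ opad = 19 2d 5c 5c.
Inner hash: sum = 115+71+54+54+99 = 393; mod 256 = 137 → 89.
Outer hash (recomputed tag): sum = 25+45+92+92+137 = 391; mod 256 = 135 → 87.
Recomputed tag = 87; claimed = 1a → mismatch.

invalid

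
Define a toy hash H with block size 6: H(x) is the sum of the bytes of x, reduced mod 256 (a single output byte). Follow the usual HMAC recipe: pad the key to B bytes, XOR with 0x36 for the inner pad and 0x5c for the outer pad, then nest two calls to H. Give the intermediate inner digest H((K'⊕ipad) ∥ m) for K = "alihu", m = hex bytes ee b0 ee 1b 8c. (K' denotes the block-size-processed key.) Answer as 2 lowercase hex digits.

1a

Key "alihu" = 61 6c 69 68 75 is 5 bytes ≤ B = 6; zero-pad to 6 bytes: K' = 61 6c 69 68 75 00.
K' ⊕ ipad = 57 5a 5f 5e 43 36.
Inner input = 57 5a 5f 5e 43 36 ∥ ee b0 ee 1b 8c.
Inner hash: sum = 87+90+95+94+67+54+238+176+238+27+140 = 1306; mod 256 = 26 → 1a.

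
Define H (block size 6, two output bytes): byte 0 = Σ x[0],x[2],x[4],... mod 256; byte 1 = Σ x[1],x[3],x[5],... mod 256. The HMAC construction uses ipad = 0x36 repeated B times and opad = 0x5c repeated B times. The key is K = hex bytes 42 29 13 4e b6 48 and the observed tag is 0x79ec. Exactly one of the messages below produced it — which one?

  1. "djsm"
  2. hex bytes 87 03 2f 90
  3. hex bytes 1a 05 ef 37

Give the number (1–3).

3

Key hex bytes 42 29 13 4e b6 48 is exactly B = 6 bytes: K' = 42 29 13 4e b6 48.
K' ⊕ ipad = 74 1f 25 78 80 7e; K' ⊕ opad = 1e 75 4f 12 ea 14.
m1: inner = H(74 1f 25 78 80 7e 64 6a 73 6d) = f0 ec; tag = H(1e 75 4f 12 ea 14 f0 ec) = 4787
m2: inner = H(74 1f 25 78 80 7e 87 03 2f 90) = cf a8; tag = H(1e 75 4f 12 ea 14 cf a8) = 2643
m3: inner = H(74 1f 25 78 80 7e 1a 05 ef 37) = 22 51; tag = H(1e 75 4f 12 ea 14 22 51) = 79ec ← matches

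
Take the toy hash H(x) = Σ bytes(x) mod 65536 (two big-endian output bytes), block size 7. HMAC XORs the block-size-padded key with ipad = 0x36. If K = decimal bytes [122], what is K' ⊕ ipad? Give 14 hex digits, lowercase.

Key decimal bytes [122] = 7a is 1 byte ≤ B = 7; zero-pad to 7 bytes: K' = 7a 00 00 00 00 00 00.
XOR each byte with 0x36: 7a⊕36=4c, 00⊕36=36, 00⊕36=36, 00⊕36=36, 00⊕36=36, 00⊕36=36, 00⊕36=36.

4c363636363636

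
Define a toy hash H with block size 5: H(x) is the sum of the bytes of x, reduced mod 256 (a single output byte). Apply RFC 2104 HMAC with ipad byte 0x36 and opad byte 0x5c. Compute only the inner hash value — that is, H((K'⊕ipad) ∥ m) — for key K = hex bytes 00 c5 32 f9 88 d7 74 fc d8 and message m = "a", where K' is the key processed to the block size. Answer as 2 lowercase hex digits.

da

Key hex bytes 00 c5 32 f9 88 d7 74 fc d8 is 9 bytes > B = 5, so hash it first: H(key) = 97, then zero-pad to 5 bytes: K' = 97 00 00 00 00.
K' ⊕ ipad = a1 36 36 36 36.
Inner input = a1 36 36 36 36 ∥ 61.
Inner hash: sum = 161+54+54+54+54+97 = 474; mod 256 = 218 → da.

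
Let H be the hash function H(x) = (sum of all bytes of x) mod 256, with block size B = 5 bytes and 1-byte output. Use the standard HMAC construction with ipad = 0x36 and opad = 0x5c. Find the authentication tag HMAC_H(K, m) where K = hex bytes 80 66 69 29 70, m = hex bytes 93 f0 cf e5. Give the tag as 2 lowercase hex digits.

Key hex bytes 80 66 69 29 70 is exactly B = 5 bytes: K' = 80 66 69 29 70.
K' ⊕ ipad = b6 50 5f 1f 46.  K' ⊕ opad = dc 3a 35 75 2c.
Inner input = (K'⊕ipad) ∥ m = b6 50 5f 1f 46 ∥ 93 f0 cf e5.
Inner hash: sum = 182+80+95+31+70+147+240+207+229 = 1281; mod 256 = 1 → 01.
Outer input = (K'⊕opad) ∥ inner = dc 3a 35 75 2c ∥ 01.
Outer hash (tag): sum = 220+58+53+117+44+1 = 493; mod 256 = 237 → ed.

ed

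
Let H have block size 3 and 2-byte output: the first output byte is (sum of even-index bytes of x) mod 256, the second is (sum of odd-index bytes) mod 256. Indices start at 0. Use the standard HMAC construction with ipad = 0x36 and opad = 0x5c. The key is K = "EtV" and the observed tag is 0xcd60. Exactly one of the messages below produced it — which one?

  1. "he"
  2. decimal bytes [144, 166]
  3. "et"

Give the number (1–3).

Key "EtV" = 45 74 56 is exactly B = 3 bytes: K' = 45 74 56.
K' ⊕ ipad = 73 42 60; K' ⊕ opad = 19 28 0a.
m1: inner = H(73 42 60 68 65) = 38 aa; tag = H(19 28 0a 38 aa) = cd60 ← matches
m2: inner = H(73 42 60 90 a6) = 79 d2; tag = H(19 28 0a 79 d2) = f5a1
m3: inner = H(73 42 60 65 74) = 47 a7; tag = H(19 28 0a 47 a7) = ca6f

1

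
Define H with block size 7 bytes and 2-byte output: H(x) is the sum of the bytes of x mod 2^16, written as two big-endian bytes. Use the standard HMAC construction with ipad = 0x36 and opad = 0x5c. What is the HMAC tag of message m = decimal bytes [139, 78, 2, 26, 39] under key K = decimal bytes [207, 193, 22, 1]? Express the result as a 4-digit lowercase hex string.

Key decimal bytes [207, 193, 22, 1] = cf c1 16 01 is 4 bytes ≤ B = 7; zero-pad to 7 bytes: K' = cf c1 16 01 00 00 00.
K' ⊕ ipad = f9 f7 20 37 36 36 36.  K' ⊕ opad = 93 9d 4a 5d 5c 5c 5c.
Inner input = (K'⊕ipad) ∥ m = f9 f7 20 37 36 36 36 ∥ 8b 4e 02 1a 27.
Inner hash: sum = 249+247+32+55+54+54+54+139+78+2+26+39 = 1029 → 04 05.
Outer input = (K'⊕opad) ∥ inner = 93 9d 4a 5d 5c 5c 5c ∥ 04 05.
Outer hash (tag): sum = 147+157+74+93+92+92+92+4+5 = 756 → 02 f4.

02f4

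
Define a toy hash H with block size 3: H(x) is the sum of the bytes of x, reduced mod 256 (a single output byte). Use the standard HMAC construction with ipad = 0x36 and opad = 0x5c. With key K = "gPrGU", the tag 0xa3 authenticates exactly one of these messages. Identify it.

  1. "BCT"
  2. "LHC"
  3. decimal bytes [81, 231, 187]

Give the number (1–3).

Key "gPrGU" = 67 50 72 47 55 is 5 bytes > B = 3, so hash it first: H(key) = c5, then zero-pad to 3 bytes: K' = c5 00 00.
K' ⊕ ipad = f3 36 36; K' ⊕ opad = 99 5c 5c.
m1: inner = H(f3 36 36 42 43 54) = 38; tag = H(99 5c 5c 38) = 89
m2: inner = H(f3 36 36 4c 48 43) = 36; tag = H(99 5c 5c 36) = 87
m3: inner = H(f3 36 36 51 e7 bb) = 52; tag = H(99 5c 5c 52) = a3 ← matches

3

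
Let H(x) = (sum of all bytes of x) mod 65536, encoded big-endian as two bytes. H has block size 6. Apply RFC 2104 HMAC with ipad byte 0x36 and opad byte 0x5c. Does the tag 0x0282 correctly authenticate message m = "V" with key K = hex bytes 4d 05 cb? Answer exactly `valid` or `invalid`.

invalid

Key hex bytes 4d 05 cb is 3 bytes ≤ B = 6; zero-pad to 6 bytes: K' = 4d 05 cb 00 00 00.
K' ⊕ ipad = 7b 33 fd 36 36 36; K' ⊕ opad = 11 59 97 5c 5c 5c.
Inner hash: sum = 123+51+253+54+54+54+86 = 675 → 02 a3.
Outer hash (recomputed tag): sum = 17+89+151+92+92+92+2+163 = 698 → 02 ba.
Recomputed tag = 02ba; claimed = 0282 → mismatch.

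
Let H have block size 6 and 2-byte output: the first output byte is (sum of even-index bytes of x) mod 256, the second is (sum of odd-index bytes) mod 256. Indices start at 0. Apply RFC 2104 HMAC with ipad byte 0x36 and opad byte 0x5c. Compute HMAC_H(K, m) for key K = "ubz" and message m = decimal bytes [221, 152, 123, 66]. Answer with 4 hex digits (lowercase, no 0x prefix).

c890

Key "ubz" = 75 62 7a is 3 bytes ≤ B = 6; zero-pad to 6 bytes: K' = 75 62 7a 00 00 00.
K' ⊕ ipad = 43 54 4c 36 36 36.  K' ⊕ opad = 29 3e 26 5c 5c 5c.
Inner input = (K'⊕ipad) ∥ m = 43 54 4c 36 36 36 ∥ dd 98 7b 42.
Inner hash: even-index sum = 541 mod 256 = 29; odd-index sum = 410 mod 256 = 154 → 1d 9a.
Outer input = (K'⊕opad) ∥ inner = 29 3e 26 5c 5c 5c ∥ 1d 9a.
Outer hash (tag): even-index sum = 200 mod 256 = 200; odd-index sum = 400 mod 256 = 144 → c8 90.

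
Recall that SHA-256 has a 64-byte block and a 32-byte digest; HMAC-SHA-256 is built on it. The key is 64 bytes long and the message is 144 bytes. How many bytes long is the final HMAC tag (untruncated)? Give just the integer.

The tag is one SHA-256 digest: 32 bytes.

32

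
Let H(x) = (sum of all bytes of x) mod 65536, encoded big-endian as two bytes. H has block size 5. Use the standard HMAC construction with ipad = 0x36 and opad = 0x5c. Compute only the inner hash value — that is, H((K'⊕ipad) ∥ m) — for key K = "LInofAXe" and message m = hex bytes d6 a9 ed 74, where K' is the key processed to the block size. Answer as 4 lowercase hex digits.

Key "LInofAXe" = 4c 49 6e 6f 66 41 58 65 is 8 bytes > B = 5, so hash it first: H(key) = 02 d6, then zero-pad to 5 bytes: K' = 02 d6 00 00 00.
K' ⊕ ipad = 34 e0 36 36 36.
Inner input = 34 e0 36 36 36 ∥ d6 a9 ed 74.
Inner hash: sum = 52+224+54+54+54+214+169+237+116 = 1174 → 04 96.

0496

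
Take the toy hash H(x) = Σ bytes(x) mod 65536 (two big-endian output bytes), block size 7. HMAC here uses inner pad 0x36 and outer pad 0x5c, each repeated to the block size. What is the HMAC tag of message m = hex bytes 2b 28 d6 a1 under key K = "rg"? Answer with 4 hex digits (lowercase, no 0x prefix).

02a5

Key "rg" = 72 67 is 2 bytes ≤ B = 7; zero-pad to 7 bytes: K' = 72 67 00 00 00 00 00.
K' ⊕ ipad = 44 51 36 36 36 36 36.  K' ⊕ opad = 2e 3b 5c 5c 5c 5c 5c.
Inner input = (K'⊕ipad) ∥ m = 44 51 36 36 36 36 36 ∥ 2b 28 d6 a1.
Inner hash: sum = 68+81+54+54+54+54+54+43+40+214+161 = 877 → 03 6d.
Outer input = (K'⊕opad) ∥ inner = 2e 3b 5c 5c 5c 5c 5c ∥ 03 6d.
Outer hash (tag): sum = 46+59+92+92+92+92+92+3+109 = 677 → 02 a5.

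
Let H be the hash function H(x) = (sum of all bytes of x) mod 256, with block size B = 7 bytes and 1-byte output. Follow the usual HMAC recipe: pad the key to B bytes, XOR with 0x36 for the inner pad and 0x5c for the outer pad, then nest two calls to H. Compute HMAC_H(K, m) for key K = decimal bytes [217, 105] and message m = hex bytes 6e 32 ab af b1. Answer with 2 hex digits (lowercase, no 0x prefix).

Key decimal bytes [217, 105] = d9 69 is 2 bytes ≤ B = 7; zero-pad to 7 bytes: K' = d9 69 00 00 00 00 00.
K' ⊕ ipad = ef 5f 36 36 36 36 36.  K' ⊕ opad = 85 35 5c 5c 5c 5c 5c.
Inner input = (K'⊕ipad) ∥ m = ef 5f 36 36 36 36 36 ∥ 6e 32 ab af b1.
Inner hash: sum = 239+95+54+54+54+54+54+110+50+171+175+177 = 1287; mod 256 = 7 → 07.
Outer input = (K'⊕opad) ∥ inner = 85 35 5c 5c 5c 5c 5c ∥ 07.
Outer hash (tag): sum = 133+53+92+92+92+92+92+7 = 653; mod 256 = 141 → 8d.

8d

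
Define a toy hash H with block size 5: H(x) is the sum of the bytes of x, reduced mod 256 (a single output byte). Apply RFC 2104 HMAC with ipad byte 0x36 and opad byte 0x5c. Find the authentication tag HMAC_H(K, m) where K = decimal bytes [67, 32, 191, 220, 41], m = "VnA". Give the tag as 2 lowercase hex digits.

95

Key decimal bytes [67, 32, 191, 220, 41] = 43 20 bf dc 29 is exactly B = 5 bytes: K' = 43 20 bf dc 29.
K' ⊕ ipad = 75 16 89 ea 1f.  K' ⊕ opad = 1f 7c e3 80 75.
Inner input = (K'⊕ipad) ∥ m = 75 16 89 ea 1f ∥ 56 6e 41.
Inner hash: sum = 117+22+137+234+31+86+110+65 = 802; mod 256 = 34 → 22.
Outer input = (K'⊕opad) ∥ inner = 1f 7c e3 80 75 ∥ 22.
Outer hash (tag): sum = 31+124+227+128+117+34 = 661; mod 256 = 149 → 95.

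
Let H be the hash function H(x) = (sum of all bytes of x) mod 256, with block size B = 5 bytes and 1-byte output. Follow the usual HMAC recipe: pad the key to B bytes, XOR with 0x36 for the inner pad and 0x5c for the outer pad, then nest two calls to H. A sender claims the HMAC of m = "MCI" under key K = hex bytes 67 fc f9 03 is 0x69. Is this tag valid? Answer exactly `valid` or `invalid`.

valid

Key hex bytes 67 fc f9 03 is 4 bytes ≤ B = 5; zero-pad to 5 bytes: K' = 67 fc f9 03 00.
K' ⊕ ipad = 51 ca cf 35 36; K' ⊕ opad = 3b a0 a5 5f 5c.
Inner hash: sum = 81+202+207+53+54+77+67+73 = 814; mod 256 = 46 → 2e.
Outer hash (recomputed tag): sum = 59+160+165+95+92+46 = 617; mod 256 = 105 → 69.
Recomputed tag = 69; claimed = 69 → match.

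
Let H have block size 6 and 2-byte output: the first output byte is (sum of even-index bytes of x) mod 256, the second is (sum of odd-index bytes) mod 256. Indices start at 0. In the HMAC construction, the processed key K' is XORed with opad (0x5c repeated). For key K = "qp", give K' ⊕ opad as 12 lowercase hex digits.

Key "qp" = 71 70 is 2 bytes ≤ B = 6; zero-pad to 6 bytes: K' = 71 70 00 00 00 00.
XOR each byte with 0x5c: 71⊕5c=2d, 70⊕5c=2c, 00⊕5c=5c, 00⊕5c=5c, 00⊕5c=5c, 00⊕5c=5c.

2d2c5c5c5c5c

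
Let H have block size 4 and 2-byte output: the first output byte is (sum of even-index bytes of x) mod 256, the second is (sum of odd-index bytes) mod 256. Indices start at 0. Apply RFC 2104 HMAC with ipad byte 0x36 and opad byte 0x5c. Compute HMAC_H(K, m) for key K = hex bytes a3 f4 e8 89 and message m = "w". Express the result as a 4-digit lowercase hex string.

9dfe

Key hex bytes a3 f4 e8 89 is exactly B = 4 bytes: K' = a3 f4 e8 89.
K' ⊕ ipad = 95 c2 de bf.  K' ⊕ opad = ff a8 b4 d5.
Inner input = (K'⊕ipad) ∥ m = 95 c2 de bf ∥ 77.
Inner hash: even-index sum = 490 mod 256 = 234; odd-index sum = 385 mod 256 = 129 → ea 81.
Outer input = (K'⊕opad) ∥ inner = ff a8 b4 d5 ∥ ea 81.
Outer hash (tag): even-index sum = 669 mod 256 = 157; odd-index sum = 510 mod 256 = 254 → 9d fe.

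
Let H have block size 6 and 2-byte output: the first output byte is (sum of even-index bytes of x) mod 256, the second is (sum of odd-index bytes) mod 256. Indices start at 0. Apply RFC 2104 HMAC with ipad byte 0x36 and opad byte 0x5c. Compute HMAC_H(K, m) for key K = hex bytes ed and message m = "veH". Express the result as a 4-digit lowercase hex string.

Key hex bytes ed is 1 byte ≤ B = 6; zero-pad to 6 bytes: K' = ed 00 00 00 00 00.
K' ⊕ ipad = db 36 36 36 36 36.  K' ⊕ opad = b1 5c 5c 5c 5c 5c.
Inner input = (K'⊕ipad) ∥ m = db 36 36 36 36 36 ∥ 76 65 48.
Inner hash: even-index sum = 517 mod 256 = 5; odd-index sum = 263 mod 256 = 7 → 05 07.
Outer input = (K'⊕opad) ∥ inner = b1 5c 5c 5c 5c 5c ∥ 05 07.
Outer hash (tag): even-index sum = 366 mod 256 = 110; odd-index sum = 283 mod 256 = 27 → 6e 1b.

6e1b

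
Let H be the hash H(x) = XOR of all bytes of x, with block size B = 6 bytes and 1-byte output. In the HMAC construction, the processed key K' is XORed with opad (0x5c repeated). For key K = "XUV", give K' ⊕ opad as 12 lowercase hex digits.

04090a5c5c5c

Key "XUV" = 58 55 56 is 3 bytes ≤ B = 6; zero-pad to 6 bytes: K' = 58 55 56 00 00 00.
XOR each byte with 0x5c: 58⊕5c=04, 55⊕5c=09, 56⊕5c=0a, 00⊕5c=5c, 00⊕5c=5c, 00⊕5c=5c.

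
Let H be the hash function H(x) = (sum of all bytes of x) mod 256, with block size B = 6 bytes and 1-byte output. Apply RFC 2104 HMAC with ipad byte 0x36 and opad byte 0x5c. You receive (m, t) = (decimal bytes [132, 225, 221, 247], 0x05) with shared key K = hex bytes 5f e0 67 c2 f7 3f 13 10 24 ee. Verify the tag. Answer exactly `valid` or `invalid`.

invalid

Key hex bytes 5f e0 67 c2 f7 3f 13 10 24 ee is 10 bytes > B = 6, so hash it first: H(key) = d3, then zero-pad to 6 bytes: K' = d3 00 00 00 00 00.
K' ⊕ ipad = e5 36 36 36 36 36; K' ⊕ opad = 8f 5c 5c 5c 5c 5c.
Inner hash: sum = 229+54+54+54+54+54+132+225+221+247 = 1324; mod 256 = 44 → 2c.
Outer hash (recomputed tag): sum = 143+92+92+92+92+92+44 = 647; mod 256 = 135 → 87.
Recomputed tag = 87; claimed = 05 → mismatch.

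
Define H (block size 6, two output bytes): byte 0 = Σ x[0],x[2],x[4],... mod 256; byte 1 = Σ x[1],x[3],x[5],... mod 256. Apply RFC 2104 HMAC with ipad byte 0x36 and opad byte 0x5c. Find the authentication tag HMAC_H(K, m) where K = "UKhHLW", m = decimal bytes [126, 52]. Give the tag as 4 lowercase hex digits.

06c6

Key "UKhHLW" = 55 4b 68 48 4c 57 is exactly B = 6 bytes: K' = 55 4b 68 48 4c 57.
K' ⊕ ipad = 63 7d 5e 7e 7a 61.  K' ⊕ opad = 09 17 34 14 10 0b.
Inner input = (K'⊕ipad) ∥ m = 63 7d 5e 7e 7a 61 ∥ 7e 34.
Inner hash: even-index sum = 441 mod 256 = 185; odd-index sum = 400 mod 256 = 144 → b9 90.
Outer input = (K'⊕opad) ∥ inner = 09 17 34 14 10 0b ∥ b9 90.
Outer hash (tag): even-index sum = 262 mod 256 = 6; odd-index sum = 198 mod 256 = 198 → 06 c6.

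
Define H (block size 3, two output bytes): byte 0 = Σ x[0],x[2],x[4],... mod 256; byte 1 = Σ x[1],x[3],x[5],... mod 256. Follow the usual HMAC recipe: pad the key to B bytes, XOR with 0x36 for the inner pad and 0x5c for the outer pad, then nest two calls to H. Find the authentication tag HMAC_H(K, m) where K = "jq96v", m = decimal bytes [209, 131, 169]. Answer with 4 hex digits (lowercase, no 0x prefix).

ace3

Key "jq96v" = 6a 71 39 36 76 is 5 bytes > B = 3, so hash it first: H(key) = 19 a7, then zero-pad to 3 bytes: K' = 19 a7 00.
K' ⊕ ipad = 2f 91 36.  K' ⊕ opad = 45 fb 5c.
Inner input = (K'⊕ipad) ∥ m = 2f 91 36 ∥ d1 83 a9.
Inner hash: even-index sum = 232 mod 256 = 232; odd-index sum = 523 mod 256 = 11 → e8 0b.
Outer input = (K'⊕opad) ∥ inner = 45 fb 5c ∥ e8 0b.
Outer hash (tag): even-index sum = 172 mod 256 = 172; odd-index sum = 483 mod 256 = 227 → ac e3.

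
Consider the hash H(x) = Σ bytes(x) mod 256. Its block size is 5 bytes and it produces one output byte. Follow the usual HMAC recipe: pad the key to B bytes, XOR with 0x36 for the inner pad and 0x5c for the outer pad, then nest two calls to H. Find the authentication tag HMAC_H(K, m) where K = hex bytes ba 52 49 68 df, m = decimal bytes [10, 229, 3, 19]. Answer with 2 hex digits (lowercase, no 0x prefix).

7b

Key hex bytes ba 52 49 68 df is exactly B = 5 bytes: K' = ba 52 49 68 df.
K' ⊕ ipad = 8c 64 7f 5e e9.  K' ⊕ opad = e6 0e 15 34 83.
Inner input = (K'⊕ipad) ∥ m = 8c 64 7f 5e e9 ∥ 0a e5 03 13.
Inner hash: sum = 140+100+127+94+233+10+229+3+19 = 955; mod 256 = 187 → bb.
Outer input = (K'⊕opad) ∥ inner = e6 0e 15 34 83 ∥ bb.
Outer hash (tag): sum = 230+14+21+52+131+187 = 635; mod 256 = 123 → 7b.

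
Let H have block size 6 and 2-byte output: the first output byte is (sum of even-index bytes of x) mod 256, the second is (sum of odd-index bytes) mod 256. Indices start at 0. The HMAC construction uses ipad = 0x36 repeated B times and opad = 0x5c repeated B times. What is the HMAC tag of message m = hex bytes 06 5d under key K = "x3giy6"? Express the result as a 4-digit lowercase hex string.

Key "x3giy6" = 78 33 67 69 79 36 is exactly B = 6 bytes: K' = 78 33 67 69 79 36.
K' ⊕ ipad = 4e 05 51 5f 4f 00.  K' ⊕ opad = 24 6f 3b 35 25 6a.
Inner input = (K'⊕ipad) ∥ m = 4e 05 51 5f 4f 00 ∥ 06 5d.
Inner hash: even-index sum = 244 mod 256 = 244; odd-index sum = 193 mod 256 = 193 → f4 c1.
Outer input = (K'⊕opad) ∥ inner = 24 6f 3b 35 25 6a ∥ f4 c1.
Outer hash (tag): even-index sum = 376 mod 256 = 120; odd-index sum = 463 mod 256 = 207 → 78 cf.

78cf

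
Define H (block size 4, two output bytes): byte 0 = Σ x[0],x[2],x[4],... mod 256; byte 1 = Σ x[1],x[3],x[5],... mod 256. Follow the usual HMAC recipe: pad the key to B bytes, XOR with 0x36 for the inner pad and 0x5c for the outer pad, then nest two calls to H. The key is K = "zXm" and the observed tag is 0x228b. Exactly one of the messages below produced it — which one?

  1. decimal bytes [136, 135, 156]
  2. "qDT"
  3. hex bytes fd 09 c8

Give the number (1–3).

Key "zXm" = 7a 58 6d is 3 bytes ≤ B = 4; zero-pad to 4 bytes: K' = 7a 58 6d 00.
K' ⊕ ipad = 4c 6e 5b 36; K' ⊕ opad = 26 04 31 5c.
m1: inner = H(4c 6e 5b 36 88 87 9c) = cb 2b; tag = H(26 04 31 5c cb 2b) = 228b ← matches
m2: inner = H(4c 6e 5b 36 71 44 54) = 6c e8; tag = H(26 04 31 5c 6c e8) = c348
m3: inner = H(4c 6e 5b 36 fd 09 c8) = 6c ad; tag = H(26 04 31 5c 6c ad) = c30d

1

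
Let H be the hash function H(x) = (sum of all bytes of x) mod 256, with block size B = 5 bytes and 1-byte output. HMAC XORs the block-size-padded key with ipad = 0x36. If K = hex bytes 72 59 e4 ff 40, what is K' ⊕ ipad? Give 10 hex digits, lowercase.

Key hex bytes 72 59 e4 ff 40 is exactly B = 5 bytes: K' = 72 59 e4 ff 40.
XOR each byte with 0x36: 72⊕36=44, 59⊕36=6f, e4⊕36=d2, ff⊕36=c9, 40⊕36=76.

446fd2c976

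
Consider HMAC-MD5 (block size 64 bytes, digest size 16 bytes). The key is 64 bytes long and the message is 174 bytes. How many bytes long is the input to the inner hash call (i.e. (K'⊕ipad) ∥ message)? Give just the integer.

238

Key is 64 ≤ 64 bytes, zero-padded: |K'| = 64.
Inner input = (K'⊕ipad) ∥ m → 64 + 174 = 238 bytes.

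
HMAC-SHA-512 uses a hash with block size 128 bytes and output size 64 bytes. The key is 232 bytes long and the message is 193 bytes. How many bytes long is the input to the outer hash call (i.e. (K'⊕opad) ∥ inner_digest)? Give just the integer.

Key is 232 > 128 bytes, so it is hashed to 64 bytes then zero-padded to 128: |K'| = 128.
Outer input = (K'⊕opad) ∥ H(inner) → 128 + 64 = 192 bytes.

192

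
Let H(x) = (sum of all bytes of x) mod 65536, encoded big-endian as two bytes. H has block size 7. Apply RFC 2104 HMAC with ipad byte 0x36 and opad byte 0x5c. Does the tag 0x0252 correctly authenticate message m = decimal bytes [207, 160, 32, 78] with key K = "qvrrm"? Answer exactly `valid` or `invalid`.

Key "qvrrm" = 71 76 72 72 6d is 5 bytes ≤ B = 7; zero-pad to 7 bytes: K' = 71 76 72 72 6d 00 00.
K' ⊕ ipad = 47 40 44 44 5b 36 36; K' ⊕ opad = 2d 2a 2e 2e 31 5c 5c.
Inner hash: sum = 71+64+68+68+91+54+54+207+160+32+78 = 947 → 03 b3.
Outer hash (recomputed tag): sum = 45+42+46+46+49+92+92+3+179 = 594 → 02 52.
Recomputed tag = 0252; claimed = 0252 → match.

valid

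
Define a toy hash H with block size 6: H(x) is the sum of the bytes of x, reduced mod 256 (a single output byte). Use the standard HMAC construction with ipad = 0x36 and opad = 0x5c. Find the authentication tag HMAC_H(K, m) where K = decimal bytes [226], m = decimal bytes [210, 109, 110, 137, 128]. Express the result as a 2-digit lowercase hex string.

22

Key decimal bytes [226] = e2 is 1 byte ≤ B = 6; zero-pad to 6 bytes: K' = e2 00 00 00 00 00.
K' ⊕ ipad = d4 36 36 36 36 36.  K' ⊕ opad = be 5c 5c 5c 5c 5c.
Inner input = (K'⊕ipad) ∥ m = d4 36 36 36 36 36 ∥ d2 6d 6e 89 80.
Inner hash: sum = 212+54+54+54+54+54+210+109+110+137+128 = 1176; mod 256 = 152 → 98.
Outer input = (K'⊕opad) ∥ inner = be 5c 5c 5c 5c 5c ∥ 98.
Outer hash (tag): sum = 190+92+92+92+92+92+152 = 802; mod 256 = 34 → 22.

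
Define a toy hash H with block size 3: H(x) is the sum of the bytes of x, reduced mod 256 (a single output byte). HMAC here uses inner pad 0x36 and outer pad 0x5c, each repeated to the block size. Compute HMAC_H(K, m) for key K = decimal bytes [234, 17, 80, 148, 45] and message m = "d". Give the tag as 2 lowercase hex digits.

12

Key decimal bytes [234, 17, 80, 148, 45] = ea 11 50 94 2d is 5 bytes > B = 3, so hash it first: H(key) = 0c, then zero-pad to 3 bytes: K' = 0c 00 00.
K' ⊕ ipad = 3a 36 36.  K' ⊕ opad = 50 5c 5c.
Inner input = (K'⊕ipad) ∥ m = 3a 36 36 ∥ 64.
Inner hash: sum = 58+54+54+100 = 266; mod 256 = 10 → 0a.
Outer input = (K'⊕opad) ∥ inner = 50 5c 5c ∥ 0a.
Outer hash (tag): sum = 80+92+92+10 = 274; mod 256 = 18 → 12.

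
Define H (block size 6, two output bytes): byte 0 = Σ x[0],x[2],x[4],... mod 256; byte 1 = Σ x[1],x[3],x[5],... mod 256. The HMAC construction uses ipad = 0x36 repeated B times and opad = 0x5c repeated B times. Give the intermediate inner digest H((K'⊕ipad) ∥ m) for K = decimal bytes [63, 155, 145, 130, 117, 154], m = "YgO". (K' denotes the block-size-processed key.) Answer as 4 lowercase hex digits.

Key decimal bytes [63, 155, 145, 130, 117, 154] = 3f 9b 91 82 75 9a is exactly B = 6 bytes: K' = 3f 9b 91 82 75 9a.
K' ⊕ ipad = 09 ad a7 b4 43 ac.
Inner input = 09 ad a7 b4 43 ac ∥ 59 67 4f.
Inner hash: even-index sum = 411 mod 256 = 155; odd-index sum = 628 mod 256 = 116 → 9b 74.

9b74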